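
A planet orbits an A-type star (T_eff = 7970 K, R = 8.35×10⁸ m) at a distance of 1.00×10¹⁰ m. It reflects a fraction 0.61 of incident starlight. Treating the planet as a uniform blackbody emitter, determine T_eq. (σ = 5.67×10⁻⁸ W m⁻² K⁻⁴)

L = 4πR_⋆²σT_⋆⁴ = 4π(8.35×10⁸)² × 5.67×10⁻⁸ × (7970)⁴ = 2.00×10²⁷ W.
S = L/(4πd²) = 1.60×10⁶ W m⁻².
Energy balance: absorbed = emitted ⇒ πR²·S(1−A) = 4πR²·σT_eq⁴, so T_eq⁴ = S(1−A)/(4σ).
T_eq = [1.60×10⁶ × 0.39 / (4 × 5.67×10⁻⁸)]^(1/4) = (2.74×10¹²)^(1/4) = 1290 K.

T_eq ≈ 1290 K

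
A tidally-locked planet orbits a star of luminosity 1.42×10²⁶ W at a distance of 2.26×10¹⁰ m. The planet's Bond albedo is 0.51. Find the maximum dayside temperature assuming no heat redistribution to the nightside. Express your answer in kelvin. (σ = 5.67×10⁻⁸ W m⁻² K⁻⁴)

T_ss ≈ 661 K

Flux: S = L/(4πd²) = 1.42×10²⁶/(4π×(2.26×10¹⁰)²) = 2.21×10⁴ W m⁻².
With no redistribution each surface element balances locally: S(1−A) = σT⁴.
T = [2.21×10⁴ × 0.49 / 5.67×10⁻⁸]^(1/4) = (1.91×10¹¹)^(1/4) = 661 K.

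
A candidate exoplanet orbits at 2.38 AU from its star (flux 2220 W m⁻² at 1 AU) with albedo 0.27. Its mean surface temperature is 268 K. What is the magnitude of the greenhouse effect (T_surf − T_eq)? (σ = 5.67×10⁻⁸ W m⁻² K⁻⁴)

S = 2220/2.38² = 391.9 W m⁻².
T_eq = [S(1−A)/(4σ)]^(1/4) = [391.9×0.73/(4×5.67×10⁻⁸)]^(1/4) = 188.5 K.
ΔT = T_surf − T_eq = 268 − 188.5.

ΔT ≈ 79.5 K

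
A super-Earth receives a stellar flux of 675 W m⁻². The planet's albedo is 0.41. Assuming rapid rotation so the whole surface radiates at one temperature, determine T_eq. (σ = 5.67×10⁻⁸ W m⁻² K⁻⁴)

Energy balance: absorbed = emitted ⇒ πR²·S(1−A) = 4πR²·σT_eq⁴, so T_eq⁴ = S(1−A)/(4σ).
T_eq = [675 × 0.59 / (4 × 5.67×10⁻⁸)]^(1/4) = (1.76×10⁹)^(1/4) = 205 K.

T_eq ≈ 205 K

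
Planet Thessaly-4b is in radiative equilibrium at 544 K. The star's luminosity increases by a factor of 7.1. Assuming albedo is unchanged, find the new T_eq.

T_eq ≈ 888 K

T_eq ∝ L^(1/4) · d^(−1/2).
T′ = 544 × 7.1^(1/4) = 888 K.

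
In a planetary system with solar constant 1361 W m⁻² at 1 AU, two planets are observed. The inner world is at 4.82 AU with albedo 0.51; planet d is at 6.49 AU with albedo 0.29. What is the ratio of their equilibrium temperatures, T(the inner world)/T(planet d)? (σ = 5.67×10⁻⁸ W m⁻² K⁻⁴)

T_eq = [S₀(1−A)/(4σd²)]^(1/4), so T ∝ (1−A)^(1/4) / √d.
T₁ = [1361×0.49/(4×5.67×10⁻⁸×4.82²)]^(1/4) = 106.07 K.
T₂ = [1361×0.71/(4×5.67×10⁻⁸×6.49²)]^(1/4) = 100.29 K.

T₁/T₂ ≈ 1.058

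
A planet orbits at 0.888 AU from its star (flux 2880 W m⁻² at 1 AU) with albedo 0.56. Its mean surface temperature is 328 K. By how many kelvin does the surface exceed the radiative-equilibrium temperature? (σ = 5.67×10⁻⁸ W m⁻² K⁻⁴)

S = 2880/0.888² = 3652 W m⁻².
T_eq = [S(1−A)/(4σ)]^(1/4) = [3652×0.44/(4×5.67×10⁻⁸)]^(1/4) = 290.1 K.
ΔT = T_surf − T_eq = 328 − 290.1.

ΔT ≈ 37.9 K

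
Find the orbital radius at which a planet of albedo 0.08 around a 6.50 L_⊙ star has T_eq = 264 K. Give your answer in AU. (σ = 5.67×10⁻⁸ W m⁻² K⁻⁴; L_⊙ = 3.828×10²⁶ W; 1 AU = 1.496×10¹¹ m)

L = 6.50 × 3.828×10²⁶ = 2.49×10²⁷ W.
From T_eq⁴ = L(1−A)/(16πσd²): d = √[L(1−A)/(16πσT_eq⁴)].
d = √[2.49×10²⁷ × 0.92 / (16π × 5.67×10⁻⁸ × (264)⁴)] = 4.07×10¹¹ m = 2.72 AU.

d ≈ 2.72 AU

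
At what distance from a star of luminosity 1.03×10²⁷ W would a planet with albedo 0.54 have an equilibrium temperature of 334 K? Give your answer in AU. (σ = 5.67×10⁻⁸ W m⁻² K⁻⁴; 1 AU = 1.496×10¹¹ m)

d ≈ 0.773 AU

From T_eq⁴ = L(1−A)/(16πσd²): d = √[L(1−A)/(16πσT_eq⁴)].
d = √[1.03×10²⁷ × 0.46 / (16π × 5.67×10⁻⁸ × (334)⁴)] = 1.16×10¹¹ m = 0.773 AU.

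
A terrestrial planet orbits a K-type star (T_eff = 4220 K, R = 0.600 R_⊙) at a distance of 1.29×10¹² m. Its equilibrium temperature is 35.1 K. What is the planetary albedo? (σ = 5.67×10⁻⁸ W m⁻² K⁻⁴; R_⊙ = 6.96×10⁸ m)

R_⋆ = 0.600 × 6.96×10⁸ = 4.18×10⁸ m.
L = 4πR_⋆²σT_⋆⁴ = 4π(4.18×10⁸)² × 5.67×10⁻⁸ × (4220)⁴ = 3.94×10²⁵ W.
S = L/(4πd²) = 1.88 W m⁻².
From T_eq⁴ = S(1−A)/(4σ): 1−A = 4σT_eq⁴/S.
1−A = 4 × 5.67×10⁻⁸ × (35.1)⁴ / 1.88 = 0.183.

A ≈ 0.82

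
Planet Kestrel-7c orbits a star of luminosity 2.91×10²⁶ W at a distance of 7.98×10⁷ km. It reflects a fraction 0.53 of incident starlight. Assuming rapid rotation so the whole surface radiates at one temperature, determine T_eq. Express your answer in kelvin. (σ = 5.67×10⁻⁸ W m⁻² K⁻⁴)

d = 7.98×10⁷ km = 7.98×10¹⁰ m.
Flux: S = L/(4πd²) = 2.91×10²⁶/(4π×(7.98×10¹⁰)²) = 3640 W m⁻².
Energy balance: absorbed = emitted ⇒ πR²·S(1−A) = 4πR²·σT_eq⁴, so T_eq⁴ = S(1−A)/(4σ).
T_eq = [3640 × 0.47 / (4 × 5.67×10⁻⁸)]^(1/4) = (7.54×10⁹)^(1/4) = 295 K.

T_eq ≈ 295 K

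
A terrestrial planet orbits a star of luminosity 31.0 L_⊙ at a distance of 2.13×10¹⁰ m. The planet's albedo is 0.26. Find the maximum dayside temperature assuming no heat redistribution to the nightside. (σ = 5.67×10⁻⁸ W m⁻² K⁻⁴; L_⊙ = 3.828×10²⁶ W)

L = 31.0 × 3.828×10²⁶ = 1.19×10²⁸ W.
Flux: S = L/(4πd²) = 1.19×10²⁸/(4π×(2.13×10¹⁰)²) = 2.08×10⁶ W m⁻².
With no redistribution each surface element balances locally: S(1−A) = σT⁴.
T = [2.08×10⁶ × 0.74 / 5.67×10⁻⁸]^(1/4) = (2.72×10¹³)^(1/4) = 2280 K.

T_ss ≈ 2280 K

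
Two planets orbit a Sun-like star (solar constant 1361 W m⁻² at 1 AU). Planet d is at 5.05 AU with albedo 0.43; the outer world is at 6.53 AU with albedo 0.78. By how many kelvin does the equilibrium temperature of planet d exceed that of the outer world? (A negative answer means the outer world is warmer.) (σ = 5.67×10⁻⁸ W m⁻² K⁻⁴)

T_eq = [S₀(1−A)/(4σd²)]^(1/4), so T ∝ (1−A)^(1/4) / √d.
T₁ = [1361×0.57/(4×5.67×10⁻⁸×5.05²)]^(1/4) = 107.62 K.
T₂ = [1361×0.22/(4×5.67×10⁻⁸×6.53²)]^(1/4) = 74.59 K.

ΔT ≈ 33.0 K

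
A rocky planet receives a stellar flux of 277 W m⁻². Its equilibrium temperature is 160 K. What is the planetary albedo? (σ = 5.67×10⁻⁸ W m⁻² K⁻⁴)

From T_eq⁴ = S(1−A)/(4σ): 1−A = 4σT_eq⁴/S.
1−A = 4 × 5.67×10⁻⁸ × (160)⁴ / 277 = 0.537.

A ≈ 0.46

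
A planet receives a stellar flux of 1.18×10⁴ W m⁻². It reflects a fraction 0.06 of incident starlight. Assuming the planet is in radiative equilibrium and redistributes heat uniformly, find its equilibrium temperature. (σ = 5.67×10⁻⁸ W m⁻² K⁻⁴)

Energy balance: absorbed = emitted ⇒ πR²·S(1−A) = 4πR²·σT_eq⁴, so T_eq⁴ = S(1−A)/(4σ).
T_eq = [1.18×10⁴ × 0.94 / (4 × 5.67×10⁻⁸)]^(1/4) = (4.89×10¹⁰)^(1/4) = 470 K.

T_eq ≈ 470 K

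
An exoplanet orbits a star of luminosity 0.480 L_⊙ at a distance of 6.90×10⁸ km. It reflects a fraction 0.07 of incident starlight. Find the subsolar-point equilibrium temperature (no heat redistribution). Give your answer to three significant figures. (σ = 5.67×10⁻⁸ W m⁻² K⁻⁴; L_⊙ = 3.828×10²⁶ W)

d = 6.90×10⁸ km = 6.90×10¹¹ m.
L = 0.480 × 3.828×10²⁶ = 1.84×10²⁶ W.
Flux: S = L/(4πd²) = 1.84×10²⁶/(4π×(6.90×10¹¹)²) = 30.7 W m⁻².
At the subsolar point the surface absorbs S(1−A) and emits σT⁴ per unit area — no factor of 4, since only the local patch is in balance.
T = [30.7 × 0.93 / 5.67×10⁻⁸]^(1/4) = (5.04×10⁸)^(1/4) = 150 K.

T_ss ≈ 150 K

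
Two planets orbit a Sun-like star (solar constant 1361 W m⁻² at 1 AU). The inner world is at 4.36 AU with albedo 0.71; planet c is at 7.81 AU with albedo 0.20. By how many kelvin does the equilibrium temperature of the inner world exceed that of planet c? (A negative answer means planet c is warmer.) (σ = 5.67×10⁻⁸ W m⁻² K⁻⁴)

T_eq = [S₀(1−A)/(4σd²)]^(1/4), so T ∝ (1−A)^(1/4) / √d.
T₁ = [1361×0.29/(4×5.67×10⁻⁸×4.36²)]^(1/4) = 97.82 K.
T₂ = [1361×0.80/(4×5.67×10⁻⁸×7.81²)]^(1/4) = 94.19 K.

ΔT ≈ 3.6 K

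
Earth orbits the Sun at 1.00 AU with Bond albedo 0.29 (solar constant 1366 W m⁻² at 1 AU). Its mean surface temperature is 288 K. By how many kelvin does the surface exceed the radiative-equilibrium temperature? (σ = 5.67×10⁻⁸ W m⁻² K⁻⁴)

ΔT ≈ 32.3 K

S = 1366/1.00² = 1366 W m⁻².
T_eq = [S(1−A)/(4σ)]^(1/4) = [1366×0.71/(4×5.67×10⁻⁸)]^(1/4) = 255.7 K.
ΔT = T_surf − T_eq = 288 − 255.7.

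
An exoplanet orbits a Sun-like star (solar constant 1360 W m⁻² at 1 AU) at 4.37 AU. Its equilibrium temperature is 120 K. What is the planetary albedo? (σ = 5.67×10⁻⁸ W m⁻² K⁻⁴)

A ≈ 0.34

Flux at 4.37 AU: S = 1360/4.37² = 71.2 W m⁻².
From T_eq⁴ = S(1−A)/(4σ): 1−A = 4σT_eq⁴/S.
1−A = 4 × 5.67×10⁻⁸ × (120)⁴ / 71.2 = 0.660.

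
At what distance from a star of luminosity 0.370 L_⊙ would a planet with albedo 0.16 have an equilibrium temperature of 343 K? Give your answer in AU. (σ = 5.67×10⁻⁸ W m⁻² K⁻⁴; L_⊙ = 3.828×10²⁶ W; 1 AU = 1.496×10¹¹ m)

d ≈ 0.367 AU

L = 0.370 × 3.828×10²⁶ = 1.42×10²⁶ W.
From T_eq⁴ = L(1−A)/(16πσd²): d = √[L(1−A)/(16πσT_eq⁴)].
d = √[1.42×10²⁶ × 0.84 / (16π × 5.67×10⁻⁸ × (343)⁴)] = 5.49×10¹⁰ m = 0.367 AU.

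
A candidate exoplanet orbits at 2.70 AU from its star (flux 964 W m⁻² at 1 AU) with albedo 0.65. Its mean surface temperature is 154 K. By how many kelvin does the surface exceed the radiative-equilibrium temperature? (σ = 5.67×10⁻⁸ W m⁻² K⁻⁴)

S = 964/2.70² = 132.2 W m⁻².
T_eq = [S(1−A)/(4σ)]^(1/4) = [132.2×0.35/(4×5.67×10⁻⁸)]^(1/4) = 119.5 K.
ΔT = T_surf − T_eq = 154 − 119.5.

ΔT ≈ 34.5 K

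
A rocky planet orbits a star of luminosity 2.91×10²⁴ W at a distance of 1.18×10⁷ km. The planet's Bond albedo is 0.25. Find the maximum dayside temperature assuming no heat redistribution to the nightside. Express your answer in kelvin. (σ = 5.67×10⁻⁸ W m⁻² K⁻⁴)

d = 1.18×10⁷ km = 1.18×10¹⁰ m.
Flux: S = L/(4πd²) = 2.91×10²⁴/(4π×(1.18×10¹⁰)²) = 1660 W m⁻².
With no redistribution each surface element balances locally: S(1−A) = σT⁴.
T = [1660 × 0.75 / 5.67×10⁻⁸]^(1/4) = (2.20×10¹⁰)^(1/4) = 385 K.

T_ss ≈ 385 K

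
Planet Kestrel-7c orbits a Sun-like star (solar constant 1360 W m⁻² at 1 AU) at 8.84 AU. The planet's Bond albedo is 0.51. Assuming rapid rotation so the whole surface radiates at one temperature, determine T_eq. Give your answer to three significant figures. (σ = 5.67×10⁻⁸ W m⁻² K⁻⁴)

T_eq ≈ 78.3 K

Flux at 8.84 AU: S = 1360/8.84² = 17.4 W m⁻².
Energy balance: absorbed = emitted ⇒ πR²·S(1−A) = 4πR²·σT_eq⁴, so T_eq⁴ = S(1−A)/(4σ).
T_eq = [17.4 × 0.49 / (4 × 5.67×10⁻⁸)]^(1/4) = (3.76×10⁷)^(1/4) = 78.3 K.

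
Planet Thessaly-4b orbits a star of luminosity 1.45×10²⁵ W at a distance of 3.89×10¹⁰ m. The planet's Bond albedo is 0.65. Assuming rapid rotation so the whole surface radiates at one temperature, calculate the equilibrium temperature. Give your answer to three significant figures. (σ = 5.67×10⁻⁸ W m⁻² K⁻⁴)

T_eq ≈ 185 K

Flux: S = L/(4πd²) = 1.45×10²⁵/(4π×(3.89×10¹⁰)²) = 763 W m⁻².
Energy balance: absorbed = emitted ⇒ πR²·S(1−A) = 4πR²·σT_eq⁴, so T_eq⁴ = S(1−A)/(4σ).
T_eq = [763 × 0.35 / (4 × 5.67×10⁻⁸)]^(1/4) = (1.18×10⁹)^(1/4) = 185 K.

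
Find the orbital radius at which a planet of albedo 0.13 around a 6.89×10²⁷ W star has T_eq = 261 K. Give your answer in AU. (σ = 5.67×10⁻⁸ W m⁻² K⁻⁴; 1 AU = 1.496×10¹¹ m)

From T_eq⁴ = L(1−A)/(16πσd²): d = √[L(1−A)/(16πσT_eq⁴)].
d = √[6.89×10²⁷ × 0.87 / (16π × 5.67×10⁻⁸ × (261)⁴)] = 6.73×10¹¹ m = 4.50 AU.

d ≈ 4.50 AU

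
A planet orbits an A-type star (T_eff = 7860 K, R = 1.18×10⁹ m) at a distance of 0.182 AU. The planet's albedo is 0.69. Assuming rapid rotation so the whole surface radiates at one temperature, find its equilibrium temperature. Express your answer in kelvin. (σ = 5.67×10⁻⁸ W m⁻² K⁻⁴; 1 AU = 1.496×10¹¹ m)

T_eq ≈ 863 K

d = 0.182 AU = 2.72×10¹⁰ m.
L = 4πR_⋆²σT_⋆⁴ = 4π(1.18×10⁹)² × 5.67×10⁻⁸ × (7860)⁴ = 3.79×10²⁷ W.
S = L/(4πd²) = 4.06×10⁵ W m⁻².
Energy balance: absorbed = emitted ⇒ πR²·S(1−A) = 4πR²·σT_eq⁴, so T_eq⁴ = S(1−A)/(4σ).
T_eq = [4.06×10⁵ × 0.31 / (4 × 5.67×10⁻⁸)]^(1/4) = (5.56×10¹¹)^(1/4) = 863 K.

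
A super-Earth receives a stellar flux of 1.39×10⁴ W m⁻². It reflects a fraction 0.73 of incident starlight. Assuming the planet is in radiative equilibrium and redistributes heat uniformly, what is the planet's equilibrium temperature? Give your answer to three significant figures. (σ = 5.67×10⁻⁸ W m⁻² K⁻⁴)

Energy balance: absorbed = emitted ⇒ πR²·S(1−A) = 4πR²·σT_eq⁴, so T_eq⁴ = S(1−A)/(4σ).
T_eq = [1.39×10⁴ × 0.27 / (4 × 5.67×10⁻⁸)]^(1/4) = (1.65×10¹⁰)^(1/4) = 359 K.

T_eq ≈ 359 K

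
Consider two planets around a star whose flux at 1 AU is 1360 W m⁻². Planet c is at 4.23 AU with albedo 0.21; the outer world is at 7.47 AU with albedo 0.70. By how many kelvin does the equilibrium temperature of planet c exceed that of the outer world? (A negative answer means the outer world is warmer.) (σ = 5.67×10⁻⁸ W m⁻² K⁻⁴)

ΔT ≈ 52.2 K

T_eq = [S₀(1−A)/(4σd²)]^(1/4), so T ∝ (1−A)^(1/4) / √d.
T₁ = [1360×0.79/(4×5.67×10⁻⁸×4.23²)]^(1/4) = 127.56 K.
T₂ = [1360×0.30/(4×5.67×10⁻⁸×7.47²)]^(1/4) = 75.35 K.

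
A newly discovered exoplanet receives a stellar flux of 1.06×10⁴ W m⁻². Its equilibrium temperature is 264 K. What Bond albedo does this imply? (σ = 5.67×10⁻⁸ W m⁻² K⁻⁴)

A ≈ 0.90

From T_eq⁴ = S(1−A)/(4σ): 1−A = 4σT_eq⁴/S.
1−A = 4 × 5.67×10⁻⁸ × (264)⁴ / 1.06×10⁴ = 0.104.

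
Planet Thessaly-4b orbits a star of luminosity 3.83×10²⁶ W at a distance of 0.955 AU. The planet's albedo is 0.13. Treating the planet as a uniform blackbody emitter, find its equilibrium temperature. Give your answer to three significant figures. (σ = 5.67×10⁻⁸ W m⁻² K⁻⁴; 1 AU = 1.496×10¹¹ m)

d = 0.955 AU = 1.43×10¹¹ m.
Flux: S = L/(4πd²) = 3.83×10²⁶/(4π×(1.43×10¹¹)²) = 1490 W m⁻².
Energy balance: absorbed = emitted ⇒ πR²·S(1−A) = 4πR²·σT_eq⁴, so T_eq⁴ = S(1−A)/(4σ).
T_eq = [1490 × 0.87 / (4 × 5.67×10⁻⁸)]^(1/4) = (5.73×10⁹)^(1/4) = 275 K.

T_eq ≈ 275 K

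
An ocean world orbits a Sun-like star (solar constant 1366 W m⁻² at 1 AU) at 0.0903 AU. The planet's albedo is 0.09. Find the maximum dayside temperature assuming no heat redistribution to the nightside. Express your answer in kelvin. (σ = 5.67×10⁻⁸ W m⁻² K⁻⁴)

Flux at 0.0903 AU: S = 1366/0.0903² = 1.68×10⁵ W m⁻².
With no redistribution each surface element balances locally: S(1−A) = σT⁴.
T = [1.68×10⁵ × 0.91 / 5.67×10⁻⁸]^(1/4) = (2.69×10¹²)^(1/4) = 1280 K.

T_ss ≈ 1280 K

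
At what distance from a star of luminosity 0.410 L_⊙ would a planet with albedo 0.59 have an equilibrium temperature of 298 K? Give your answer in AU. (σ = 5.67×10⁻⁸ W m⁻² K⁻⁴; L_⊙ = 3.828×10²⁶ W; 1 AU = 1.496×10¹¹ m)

d ≈ 0.358 AU

L = 0.410 × 3.828×10²⁶ = 1.57×10²⁶ W.
From T_eq⁴ = L(1−A)/(16πσd²): d = √[L(1−A)/(16πσT_eq⁴)].
d = √[1.57×10²⁶ × 0.41 / (16π × 5.67×10⁻⁸ × (298)⁴)] = 5.35×10¹⁰ m = 0.358 AU.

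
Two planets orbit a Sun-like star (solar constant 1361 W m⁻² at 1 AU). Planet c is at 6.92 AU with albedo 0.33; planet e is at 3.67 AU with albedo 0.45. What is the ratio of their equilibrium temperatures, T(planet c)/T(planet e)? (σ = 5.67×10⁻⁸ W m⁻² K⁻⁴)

T_eq = [S₀(1−A)/(4σd²)]^(1/4), so T ∝ (1−A)^(1/4) / √d.
T₁ = [1361×0.67/(4×5.67×10⁻⁸×6.92²)]^(1/4) = 95.72 K.
T₂ = [1361×0.55/(4×5.67×10⁻⁸×3.67²)]^(1/4) = 125.12 K.

T₁/T₂ ≈ 0.765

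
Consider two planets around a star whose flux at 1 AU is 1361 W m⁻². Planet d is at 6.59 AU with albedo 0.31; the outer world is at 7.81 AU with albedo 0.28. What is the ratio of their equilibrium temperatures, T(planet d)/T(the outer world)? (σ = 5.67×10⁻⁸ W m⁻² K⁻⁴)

T_eq = [S₀(1−A)/(4σd²)]^(1/4), so T ∝ (1−A)^(1/4) / √d.
T₁ = [1361×0.69/(4×5.67×10⁻⁸×6.59²)]^(1/4) = 98.82 K.
T₂ = [1361×0.72/(4×5.67×10⁻⁸×7.81²)]^(1/4) = 91.74 K.

T₁/T₂ ≈ 1.077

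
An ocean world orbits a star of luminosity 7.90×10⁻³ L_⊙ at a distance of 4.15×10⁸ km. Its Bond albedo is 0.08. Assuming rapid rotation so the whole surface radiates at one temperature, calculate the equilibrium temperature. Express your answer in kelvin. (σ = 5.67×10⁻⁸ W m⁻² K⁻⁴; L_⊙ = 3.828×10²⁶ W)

d = 4.15×10⁸ km = 4.15×10¹¹ m.
L = 7.90×10⁻³ × 3.828×10²⁶ = 3.02×10²⁴ W.
Flux: S = L/(4πd²) = 3.02×10²⁴/(4π×(4.15×10¹¹)²) = 1.40 W m⁻².
Energy balance: absorbed = emitted ⇒ πR²·S(1−A) = 4πR²·σT_eq⁴, so T_eq⁴ = S(1−A)/(4σ).
T_eq = [1.40 × 0.92 / (4 × 5.67×10⁻⁸)]^(1/4) = (5.67×10⁶)^(1/4) = 48.8 K.

T_eq ≈ 48.8 K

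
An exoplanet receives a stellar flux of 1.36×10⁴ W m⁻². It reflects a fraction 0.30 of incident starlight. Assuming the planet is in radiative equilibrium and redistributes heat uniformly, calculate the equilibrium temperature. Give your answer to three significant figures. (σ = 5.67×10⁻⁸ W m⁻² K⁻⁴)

Energy balance: absorbed = emitted ⇒ πR²·S(1−A) = 4πR²·σT_eq⁴, so T_eq⁴ = S(1−A)/(4σ).
T_eq = [1.36×10⁴ × 0.70 / (4 × 5.67×10⁻⁸)]^(1/4) = (4.20×10¹⁰)^(1/4) = 453 K.

T_eq ≈ 453 K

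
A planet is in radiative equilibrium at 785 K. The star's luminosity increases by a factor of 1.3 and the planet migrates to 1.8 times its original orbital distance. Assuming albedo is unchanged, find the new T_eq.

T_eq ∝ L^(1/4) · d^(−1/2).
T′ = 785 × 1.3^(1/4) / 1.8^(1/2) = 625 K.

T_eq ≈ 625 K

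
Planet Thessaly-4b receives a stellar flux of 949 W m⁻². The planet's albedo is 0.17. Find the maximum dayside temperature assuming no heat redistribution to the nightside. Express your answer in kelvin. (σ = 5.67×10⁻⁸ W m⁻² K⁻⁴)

With no redistribution each surface element balances locally: S(1−A) = σT⁴.
T = [949 × 0.83 / 5.67×10⁻⁸]^(1/4) = (1.39×10¹⁰)^(1/4) = 343 K.

T_ss ≈ 343 K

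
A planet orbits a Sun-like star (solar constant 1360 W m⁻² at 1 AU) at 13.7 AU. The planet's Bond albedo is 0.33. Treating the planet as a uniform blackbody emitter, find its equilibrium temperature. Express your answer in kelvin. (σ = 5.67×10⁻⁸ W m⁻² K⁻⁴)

Flux at 13.7 AU: S = 1360/13.7² = 7.25 W m⁻².
Energy balance: absorbed = emitted ⇒ πR²·S(1−A) = 4πR²·σT_eq⁴, so T_eq⁴ = S(1−A)/(4σ).
T_eq = [7.25 × 0.67 / (4 × 5.67×10⁻⁸)]^(1/4) = (2.14×10⁷)^(1/4) = 68.0 K.

T_eq ≈ 68.0 K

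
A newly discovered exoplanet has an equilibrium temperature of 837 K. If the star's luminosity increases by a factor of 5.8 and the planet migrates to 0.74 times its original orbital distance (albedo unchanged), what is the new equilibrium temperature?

T_eq ≈ 1510 K

T_eq ∝ L^(1/4) · d^(−1/2).
T′ = 837 × 5.8^(1/4) / 0.74^(1/2) = 1510 K.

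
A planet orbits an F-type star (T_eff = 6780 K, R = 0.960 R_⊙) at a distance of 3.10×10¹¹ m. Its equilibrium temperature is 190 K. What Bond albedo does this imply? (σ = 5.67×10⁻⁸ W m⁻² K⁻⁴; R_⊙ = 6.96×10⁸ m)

A ≈ 0.47

R_⋆ = 0.960 × 6.96×10⁸ = 6.68×10⁸ m.
L = 4πR_⋆²σT_⋆⁴ = 4π(6.68×10⁸)² × 5.67×10⁻⁸ × (6780)⁴ = 6.72×10²⁶ W.
S = L/(4πd²) = 557 W m⁻².
From T_eq⁴ = S(1−A)/(4σ): 1−A = 4σT_eq⁴/S.
1−A = 4 × 5.67×10⁻⁸ × (190)⁴ / 557 = 0.531.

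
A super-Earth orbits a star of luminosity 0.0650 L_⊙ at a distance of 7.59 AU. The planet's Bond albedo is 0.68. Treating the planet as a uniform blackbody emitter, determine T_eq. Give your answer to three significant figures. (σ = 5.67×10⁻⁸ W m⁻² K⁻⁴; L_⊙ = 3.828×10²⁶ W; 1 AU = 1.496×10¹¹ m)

d = 7.59 AU = 1.14×10¹² m.
L = 0.0650 × 3.828×10²⁶ = 2.49×10²⁵ W.
Flux: S = L/(4πd²) = 2.49×10²⁵/(4π×(1.14×10¹²)²) = 1.54 W m⁻².
Energy balance: absorbed = emitted ⇒ πR²·S(1−A) = 4πR²·σT_eq⁴, so T_eq⁴ = S(1−A)/(4σ).
T_eq = [1.54 × 0.32 / (4 × 5.67×10⁻⁸)]^(1/4) = (2.17×10⁶)^(1/4) = 38.4 K.

T_eq ≈ 38.4 K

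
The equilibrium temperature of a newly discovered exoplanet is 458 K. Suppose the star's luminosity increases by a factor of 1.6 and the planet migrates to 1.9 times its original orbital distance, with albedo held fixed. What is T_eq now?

T_eq ≈ 374 K

T_eq ∝ L^(1/4) · d^(−1/2).
T′ = 458 × 1.6^(1/4) / 1.9^(1/2) = 374 K.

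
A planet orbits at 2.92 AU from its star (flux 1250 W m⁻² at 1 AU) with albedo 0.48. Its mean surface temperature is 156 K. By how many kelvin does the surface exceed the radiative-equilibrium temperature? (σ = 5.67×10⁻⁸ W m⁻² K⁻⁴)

S = 1250/2.92² = 146.6 W m⁻².
T_eq = [S(1−A)/(4σ)]^(1/4) = [146.6×0.52/(4×5.67×10⁻⁸)]^(1/4) = 135.4 K.
ΔT = T_surf − T_eq = 156 − 135.4.

ΔT ≈ 20.6 K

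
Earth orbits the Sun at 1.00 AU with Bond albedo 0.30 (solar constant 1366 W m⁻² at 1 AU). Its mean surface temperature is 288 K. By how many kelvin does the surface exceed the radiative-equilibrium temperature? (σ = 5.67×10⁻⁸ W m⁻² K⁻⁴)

ΔT ≈ 33.2 K

S = 1366/1.00² = 1366 W m⁻².
T_eq = [S(1−A)/(4σ)]^(1/4) = [1366×0.70/(4×5.67×10⁻⁸)]^(1/4) = 254.8 K.
ΔT = T_surf − T_eq = 288 − 254.8.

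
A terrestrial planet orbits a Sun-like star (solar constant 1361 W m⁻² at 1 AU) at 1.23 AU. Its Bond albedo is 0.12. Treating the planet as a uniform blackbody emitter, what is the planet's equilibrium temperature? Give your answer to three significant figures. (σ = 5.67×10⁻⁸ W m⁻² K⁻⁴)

Flux at 1.23 AU: S = 1361/1.23² = 900 W m⁻².
Energy balance: absorbed = emitted ⇒ πR²·S(1−A) = 4πR²·σT_eq⁴, so T_eq⁴ = S(1−A)/(4σ).
T_eq = [900 × 0.88 / (4 × 5.67×10⁻⁸)]^(1/4) = (3.49×10⁹)^(1/4) = 243 K.

T_eq ≈ 243 K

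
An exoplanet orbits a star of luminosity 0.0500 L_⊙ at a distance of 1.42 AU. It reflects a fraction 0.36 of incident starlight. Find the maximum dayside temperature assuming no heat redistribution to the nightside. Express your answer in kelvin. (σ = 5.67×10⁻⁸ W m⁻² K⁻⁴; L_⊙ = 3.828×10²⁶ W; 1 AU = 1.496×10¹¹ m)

T_ss ≈ 140 K

d = 1.42 AU = 2.12×10¹¹ m.
L = 0.0500 × 3.828×10²⁶ = 1.91×10²⁵ W.
Flux: S = L/(4πd²) = 1.91×10²⁵/(4π×(2.12×10¹¹)²) = 33.8 W m⁻².
With no redistribution each surface element balances locally: S(1−A) = σT⁴.
T = [33.8 × 0.64 / 5.67×10⁻⁸]^(1/4) = (3.81×10⁸)^(1/4) = 140 K.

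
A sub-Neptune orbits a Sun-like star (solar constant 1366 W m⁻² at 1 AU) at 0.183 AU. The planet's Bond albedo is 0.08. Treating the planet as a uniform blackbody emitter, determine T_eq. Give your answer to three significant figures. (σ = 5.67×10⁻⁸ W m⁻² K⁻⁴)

T_eq ≈ 638 K

Flux at 0.183 AU: S = 1366/0.183² = 4.08×10⁴ W m⁻².
Energy balance: absorbed = emitted ⇒ πR²·S(1−A) = 4πR²·σT_eq⁴, so T_eq⁴ = S(1−A)/(4σ).
T_eq = [4.08×10⁴ × 0.92 / (4 × 5.67×10⁻⁸)]^(1/4) = (1.65×10¹¹)^(1/4) = 638 K.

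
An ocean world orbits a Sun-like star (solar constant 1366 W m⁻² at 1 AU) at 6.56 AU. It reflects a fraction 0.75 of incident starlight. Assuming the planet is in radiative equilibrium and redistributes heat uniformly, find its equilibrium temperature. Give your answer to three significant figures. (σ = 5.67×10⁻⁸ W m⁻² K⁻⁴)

T_eq ≈ 76.9 K

Flux at 6.56 AU: S = 1366/6.56² = 31.7 W m⁻².
Energy balance: absorbed = emitted ⇒ πR²·S(1−A) = 4πR²·σT_eq⁴, so T_eq⁴ = S(1−A)/(4σ).
T_eq = [31.7 × 0.25 / (4 × 5.67×10⁻⁸)]^(1/4) = (3.50×10⁷)^(1/4) = 76.9 K.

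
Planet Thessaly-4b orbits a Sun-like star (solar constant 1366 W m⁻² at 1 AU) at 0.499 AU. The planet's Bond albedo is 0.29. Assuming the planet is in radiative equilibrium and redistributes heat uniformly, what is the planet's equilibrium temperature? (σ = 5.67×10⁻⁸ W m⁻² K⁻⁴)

T_eq ≈ 362 K

Flux at 0.499 AU: S = 1366/0.499² = 5490 W m⁻².
Energy balance: absorbed = emitted ⇒ πR²·S(1−A) = 4πR²·σT_eq⁴, so T_eq⁴ = S(1−A)/(4σ).
T_eq = [5490 × 0.71 / (4 × 5.67×10⁻⁸)]^(1/4) = (1.72×10¹⁰)^(1/4) = 362 K.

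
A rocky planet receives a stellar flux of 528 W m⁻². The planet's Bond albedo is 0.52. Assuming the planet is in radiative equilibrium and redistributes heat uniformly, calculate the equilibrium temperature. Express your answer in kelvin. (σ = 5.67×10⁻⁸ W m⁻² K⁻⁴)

Energy balance: absorbed = emitted ⇒ πR²·S(1−A) = 4πR²·σT_eq⁴, so T_eq⁴ = S(1−A)/(4σ).
T_eq = [528 × 0.48 / (4 × 5.67×10⁻⁸)]^(1/4) = (1.12×10⁹)^(1/4) = 183 K.

T_eq ≈ 183 K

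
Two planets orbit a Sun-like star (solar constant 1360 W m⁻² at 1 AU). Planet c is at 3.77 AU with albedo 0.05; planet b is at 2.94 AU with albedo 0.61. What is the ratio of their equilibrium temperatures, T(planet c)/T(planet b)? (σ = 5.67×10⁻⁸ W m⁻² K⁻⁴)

T₁/T₂ ≈ 1.103

T_eq = [S₀(1−A)/(4σd²)]^(1/4), so T ∝ (1−A)^(1/4) / √d.
T₁ = [1360×0.95/(4×5.67×10⁻⁸×3.77²)]^(1/4) = 141.49 K.
T₂ = [1360×0.39/(4×5.67×10⁻⁸×2.94²)]^(1/4) = 128.25 K.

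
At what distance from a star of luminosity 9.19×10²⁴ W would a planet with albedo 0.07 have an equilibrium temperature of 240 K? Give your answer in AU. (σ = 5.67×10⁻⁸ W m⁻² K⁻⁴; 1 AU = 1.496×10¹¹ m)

d ≈ 0.201 AU

From T_eq⁴ = L(1−A)/(16πσd²): d = √[L(1−A)/(16πσT_eq⁴)].
d = √[9.19×10²⁴ × 0.93 / (16π × 5.67×10⁻⁸ × (240)⁴)] = 3.01×10¹⁰ m = 0.201 AU.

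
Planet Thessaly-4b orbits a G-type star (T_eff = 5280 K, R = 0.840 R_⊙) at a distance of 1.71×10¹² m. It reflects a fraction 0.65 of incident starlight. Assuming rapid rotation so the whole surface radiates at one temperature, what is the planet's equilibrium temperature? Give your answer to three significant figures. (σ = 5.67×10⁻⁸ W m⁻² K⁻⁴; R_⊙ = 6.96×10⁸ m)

R_⋆ = 0.840 × 6.96×10⁸ = 5.85×10⁸ m.
L = 4πR_⋆²σT_⋆⁴ = 4π(5.85×10⁸)² × 5.67×10⁻⁸ × (5280)⁴ = 1.89×10²⁶ W.
S = L/(4πd²) = 5.15 W m⁻².
Energy balance: absorbed = emitted ⇒ πR²·S(1−A) = 4πR²·σT_eq⁴, so T_eq⁴ = S(1−A)/(4σ).
T_eq = [5.15 × 0.35 / (4 × 5.67×10⁻⁸)]^(1/4) = (7.95×10⁶)^(1/4) = 53.1 K.

T_eq ≈ 53.1 K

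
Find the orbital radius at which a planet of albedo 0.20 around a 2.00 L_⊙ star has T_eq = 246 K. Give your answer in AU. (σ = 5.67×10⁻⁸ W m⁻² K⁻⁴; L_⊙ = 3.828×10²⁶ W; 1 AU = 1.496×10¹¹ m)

L = 2.00 × 3.828×10²⁶ = 7.66×10²⁶ W.
From T_eq⁴ = L(1−A)/(16πσd²): d = √[L(1−A)/(16πσT_eq⁴)].
d = √[7.66×10²⁶ × 0.80 / (16π × 5.67×10⁻⁸ × (246)⁴)] = 2.42×10¹¹ m = 1.62 AU.

d ≈ 1.62 AU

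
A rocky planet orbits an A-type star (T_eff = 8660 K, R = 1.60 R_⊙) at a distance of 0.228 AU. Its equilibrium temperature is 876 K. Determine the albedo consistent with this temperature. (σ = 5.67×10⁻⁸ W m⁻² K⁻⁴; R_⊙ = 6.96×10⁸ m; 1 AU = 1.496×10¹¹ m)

R_⋆ = 1.60 × 6.96×10⁸ = 1.11×10⁹ m.
d = 0.228 AU = 3.41×10¹⁰ m.
L = 4πR_⋆²σT_⋆⁴ = 4π(1.11×10⁹)² × 5.67×10⁻⁸ × (8660)⁴ = 4.97×10²⁷ W.
S = L/(4πd²) = 3.40×10⁵ W m⁻².
From T_eq⁴ = S(1−A)/(4σ): 1−A = 4σT_eq⁴/S.
1−A = 4 × 5.67×10⁻⁸ × (876)⁴ / 3.40×10⁵ = 0.393.

A ≈ 0.61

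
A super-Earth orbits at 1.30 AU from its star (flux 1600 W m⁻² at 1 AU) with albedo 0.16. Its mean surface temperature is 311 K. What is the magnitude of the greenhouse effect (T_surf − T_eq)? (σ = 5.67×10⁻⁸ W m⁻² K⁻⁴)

ΔT ≈ 67.7 K

S = 1600/1.30² = 946.7 W m⁻².
T_eq = [S(1−A)/(4σ)]^(1/4) = [946.7×0.84/(4×5.67×10⁻⁸)]^(1/4) = 243.3 K.
ΔT = T_surf − T_eq = 311 − 243.3.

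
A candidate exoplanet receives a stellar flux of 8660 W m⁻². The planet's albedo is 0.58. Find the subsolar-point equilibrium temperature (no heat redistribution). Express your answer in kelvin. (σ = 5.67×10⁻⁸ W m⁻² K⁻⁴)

At the subsolar point the surface absorbs S(1−A) and emits σT⁴ per unit area — no factor of 4, since only the local patch is in balance.
T = [8660 × 0.42 / 5.67×10⁻⁸]^(1/4) = (6.41×10¹⁰)^(1/4) = 503 K.

T_ss ≈ 503 K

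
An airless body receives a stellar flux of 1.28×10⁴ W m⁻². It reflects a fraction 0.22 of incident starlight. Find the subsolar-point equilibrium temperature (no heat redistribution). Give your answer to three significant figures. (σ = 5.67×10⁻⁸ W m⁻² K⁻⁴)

T_ss ≈ 648 K

At the subsolar point the surface absorbs S(1−A) and emits σT⁴ per unit area — no factor of 4, since only the local patch is in balance.
T = [1.28×10⁴ × 0.78 / 5.67×10⁻⁸]^(1/4) = (1.76×10¹¹)^(1/4) = 648 K.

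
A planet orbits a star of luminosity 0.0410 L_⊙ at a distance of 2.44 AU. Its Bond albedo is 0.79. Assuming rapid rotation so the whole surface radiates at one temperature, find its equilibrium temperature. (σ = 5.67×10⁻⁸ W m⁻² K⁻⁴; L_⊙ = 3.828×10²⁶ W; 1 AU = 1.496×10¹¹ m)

T_eq ≈ 54.3 K

d = 2.44 AU = 3.65×10¹¹ m.
L = 0.0410 × 3.828×10²⁶ = 1.57×10²⁵ W.
Flux: S = L/(4πd²) = 1.57×10²⁵/(4π×(3.65×10¹¹)²) = 9.37 W m⁻².
Energy balance: absorbed = emitted ⇒ πR²·S(1−A) = 4πR²·σT_eq⁴, so T_eq⁴ = S(1−A)/(4σ).
T_eq = [9.37 × 0.21 / (4 × 5.67×10⁻⁸)]^(1/4) = (8.68×10⁶)^(1/4) = 54.3 K.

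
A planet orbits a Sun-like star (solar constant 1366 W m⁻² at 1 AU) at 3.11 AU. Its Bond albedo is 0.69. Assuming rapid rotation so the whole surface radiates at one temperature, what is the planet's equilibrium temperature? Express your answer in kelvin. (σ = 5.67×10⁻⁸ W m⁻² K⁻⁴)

Flux at 3.11 AU: S = 1366/3.11² = 141 W m⁻².
Energy balance: absorbed = emitted ⇒ πR²·S(1−A) = 4πR²·σT_eq⁴, so T_eq⁴ = S(1−A)/(4σ).
T_eq = [141 × 0.31 / (4 × 5.67×10⁻⁸)]^(1/4) = (1.93×10⁸)^(1/4) = 118 K.

T_eq ≈ 118 K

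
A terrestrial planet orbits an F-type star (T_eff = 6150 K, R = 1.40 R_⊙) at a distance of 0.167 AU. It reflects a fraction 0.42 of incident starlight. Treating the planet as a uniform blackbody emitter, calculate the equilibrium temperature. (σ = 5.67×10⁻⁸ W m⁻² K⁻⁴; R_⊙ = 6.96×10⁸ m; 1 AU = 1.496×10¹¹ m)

R_⋆ = 1.40 × 6.96×10⁸ = 9.74×10⁸ m.
d = 0.167 AU = 2.50×10¹⁰ m.
L = 4πR_⋆²σT_⋆⁴ = 4π(9.74×10⁸)² × 5.67×10⁻⁸ × (6150)⁴ = 9.68×10²⁶ W.
S = L/(4πd²) = 1.23×10⁵ W m⁻².
Energy balance: absorbed = emitted ⇒ πR²·S(1−A) = 4πR²·σT_eq⁴, so T_eq⁴ = S(1−A)/(4σ).
T_eq = [1.23×10⁵ × 0.58 / (4 × 5.67×10⁻⁸)]^(1/4) = (3.16×10¹¹)^(1/4) = 749 K.

T_eq ≈ 749 K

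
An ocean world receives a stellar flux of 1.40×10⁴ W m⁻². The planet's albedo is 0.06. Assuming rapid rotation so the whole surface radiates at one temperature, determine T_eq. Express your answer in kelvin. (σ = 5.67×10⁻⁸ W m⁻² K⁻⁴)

Energy balance: absorbed = emitted ⇒ πR²·S(1−A) = 4πR²·σT_eq⁴, so T_eq⁴ = S(1−A)/(4σ).
T_eq = [1.40×10⁴ × 0.94 / (4 × 5.67×10⁻⁸)]^(1/4) = (5.80×10¹⁰)^(1/4) = 491 K.

T_eq ≈ 491 K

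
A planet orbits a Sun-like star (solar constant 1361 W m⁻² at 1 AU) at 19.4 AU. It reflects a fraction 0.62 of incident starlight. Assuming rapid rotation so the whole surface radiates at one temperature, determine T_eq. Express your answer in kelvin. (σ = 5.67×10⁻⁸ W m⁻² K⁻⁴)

T_eq ≈ 49.6 K

Flux at 19.4 AU: S = 1361/19.4² = 3.62 W m⁻².
Energy balance: absorbed = emitted ⇒ πR²·S(1−A) = 4πR²·σT_eq⁴, so T_eq⁴ = S(1−A)/(4σ).
T_eq = [3.62 × 0.38 / (4 × 5.67×10⁻⁸)]^(1/4) = (6.06×10⁶)^(1/4) = 49.6 K.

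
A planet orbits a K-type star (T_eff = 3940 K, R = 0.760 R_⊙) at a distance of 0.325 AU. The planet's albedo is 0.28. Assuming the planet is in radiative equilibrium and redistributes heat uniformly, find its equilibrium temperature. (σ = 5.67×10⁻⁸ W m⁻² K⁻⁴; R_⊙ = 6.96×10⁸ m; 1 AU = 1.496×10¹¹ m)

T_eq ≈ 268 K

R_⋆ = 0.760 × 6.96×10⁸ = 5.29×10⁸ m.
d = 0.325 AU = 4.86×10¹⁰ m.
L = 4πR_⋆²σT_⋆⁴ = 4π(5.29×10⁸)² × 5.67×10⁻⁸ × (3940)⁴ = 4.80×10²⁵ W.
S = L/(4πd²) = 1620 W m⁻².
Energy balance: absorbed = emitted ⇒ πR²·S(1−A) = 4πR²·σT_eq⁴, so T_eq⁴ = S(1−A)/(4σ).
T_eq = [1620 × 0.72 / (4 × 5.67×10⁻⁸)]^(1/4) = (5.13×10⁹)^(1/4) = 268 K.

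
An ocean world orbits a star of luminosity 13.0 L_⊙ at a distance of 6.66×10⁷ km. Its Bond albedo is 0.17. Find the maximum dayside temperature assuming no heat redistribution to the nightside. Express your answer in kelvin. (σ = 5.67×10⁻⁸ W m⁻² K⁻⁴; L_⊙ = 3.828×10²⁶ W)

d = 6.66×10⁷ km = 6.66×10¹⁰ m.
L = 13.0 × 3.828×10²⁶ = 4.98×10²⁷ W.
Flux: S = L/(4πd²) = 4.98×10²⁷/(4π×(6.66×10¹⁰)²) = 8.93×10⁴ W m⁻².
With no redistribution each surface element balances locally: S(1−A) = σT⁴.
T = [8.93×10⁴ × 0.83 / 5.67×10⁻⁸]^(1/4) = (1.31×10¹²)^(1/4) = 1070 K.

T_ss ≈ 1070 K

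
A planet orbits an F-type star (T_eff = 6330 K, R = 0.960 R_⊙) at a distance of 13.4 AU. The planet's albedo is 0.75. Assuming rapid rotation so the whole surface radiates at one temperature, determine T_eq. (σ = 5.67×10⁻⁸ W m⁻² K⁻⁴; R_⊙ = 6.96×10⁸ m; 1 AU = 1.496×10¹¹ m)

T_eq ≈ 57.8 K

R_⋆ = 0.960 × 6.96×10⁸ = 6.68×10⁸ m.
d = 13.4 AU = 2.00×10¹² m.
L = 4πR_⋆²σT_⋆⁴ = 4π(6.68×10⁸)² × 5.67×10⁻⁸ × (6330)⁴ = 5.11×10²⁶ W.
S = L/(4πd²) = 10.1 W m⁻².
Energy balance: absorbed = emitted ⇒ πR²·S(1−A) = 4πR²·σT_eq⁴, so T_eq⁴ = S(1−A)/(4σ).
T_eq = [10.1 × 0.25 / (4 × 5.67×10⁻⁸)]^(1/4) = (1.11×10⁷)^(1/4) = 57.8 K.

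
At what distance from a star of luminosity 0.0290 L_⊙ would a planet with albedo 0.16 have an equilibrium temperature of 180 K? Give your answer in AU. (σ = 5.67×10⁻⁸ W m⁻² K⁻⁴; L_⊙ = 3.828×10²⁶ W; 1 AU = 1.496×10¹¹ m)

L = 0.0290 × 3.828×10²⁶ = 1.11×10²⁵ W.
From T_eq⁴ = L(1−A)/(16πσd²): d = √[L(1−A)/(16πσT_eq⁴)].
d = √[1.11×10²⁵ × 0.84 / (16π × 5.67×10⁻⁸ × (180)⁴)] = 5.58×10¹⁰ m = 0.373 AU.

d ≈ 0.373 AU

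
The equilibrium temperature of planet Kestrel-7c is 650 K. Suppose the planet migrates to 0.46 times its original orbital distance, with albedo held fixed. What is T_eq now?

T_eq ≈ 958 K

T_eq ∝ L^(1/4) · d^(−1/2).
T′ = 650 / 0.46^(1/2) = 958 K.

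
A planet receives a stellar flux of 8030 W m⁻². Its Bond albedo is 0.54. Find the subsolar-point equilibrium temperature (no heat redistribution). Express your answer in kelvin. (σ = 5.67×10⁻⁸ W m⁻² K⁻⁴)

T_ss ≈ 505 K

At the subsolar point the surface absorbs S(1−A) and emits σT⁴ per unit area — no factor of 4, since only the local patch is in balance.
T = [8030 × 0.46 / 5.67×10⁻⁸]^(1/4) = (6.51×10¹⁰)^(1/4) = 505 K.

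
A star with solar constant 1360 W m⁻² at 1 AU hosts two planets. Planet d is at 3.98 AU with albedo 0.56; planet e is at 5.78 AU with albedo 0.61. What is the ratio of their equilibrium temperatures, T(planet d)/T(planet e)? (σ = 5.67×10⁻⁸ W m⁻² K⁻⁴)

T_eq = [S₀(1−A)/(4σd²)]^(1/4), so T ∝ (1−A)^(1/4) / √d.
T₁ = [1360×0.44/(4×5.67×10⁻⁸×3.98²)]^(1/4) = 113.60 K.
T₂ = [1360×0.39/(4×5.67×10⁻⁸×5.78²)]^(1/4) = 91.47 K.

T₁/T₂ ≈ 1.242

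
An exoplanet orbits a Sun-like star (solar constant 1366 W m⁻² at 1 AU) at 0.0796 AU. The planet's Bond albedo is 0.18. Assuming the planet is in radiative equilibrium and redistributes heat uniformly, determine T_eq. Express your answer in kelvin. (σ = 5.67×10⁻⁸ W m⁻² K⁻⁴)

T_eq ≈ 940 K

Flux at 0.0796 AU: S = 1366/0.0796² = 2.16×10⁵ W m⁻².
Energy balance: absorbed = emitted ⇒ πR²·S(1−A) = 4πR²·σT_eq⁴, so T_eq⁴ = S(1−A)/(4σ).
T_eq = [2.16×10⁵ × 0.82 / (4 × 5.67×10⁻⁸)]^(1/4) = (7.79×10¹¹)^(1/4) = 940 K.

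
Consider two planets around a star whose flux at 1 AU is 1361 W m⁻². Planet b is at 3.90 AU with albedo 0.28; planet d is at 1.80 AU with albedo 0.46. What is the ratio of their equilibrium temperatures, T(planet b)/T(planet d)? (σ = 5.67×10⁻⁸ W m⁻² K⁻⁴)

T₁/T₂ ≈ 0.730

T_eq = [S₀(1−A)/(4σd²)]^(1/4), so T ∝ (1−A)^(1/4) / √d.
T₁ = [1361×0.72/(4×5.67×10⁻⁸×3.90²)]^(1/4) = 129.82 K.
T₂ = [1361×0.54/(4×5.67×10⁻⁸×1.80²)]^(1/4) = 177.83 K.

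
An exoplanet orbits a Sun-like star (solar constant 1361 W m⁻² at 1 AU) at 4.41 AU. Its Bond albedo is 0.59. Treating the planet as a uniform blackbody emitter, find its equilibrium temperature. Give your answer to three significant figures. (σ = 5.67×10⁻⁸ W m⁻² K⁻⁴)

T_eq ≈ 106 K

Flux at 4.41 AU: S = 1361/4.41² = 70.0 W m⁻².
Energy balance: absorbed = emitted ⇒ πR²·S(1−A) = 4πR²·σT_eq⁴, so T_eq⁴ = S(1−A)/(4σ).
T_eq = [70.0 × 0.41 / (4 × 5.67×10⁻⁸)]^(1/4) = (1.27×10⁸)^(1/4) = 106 K.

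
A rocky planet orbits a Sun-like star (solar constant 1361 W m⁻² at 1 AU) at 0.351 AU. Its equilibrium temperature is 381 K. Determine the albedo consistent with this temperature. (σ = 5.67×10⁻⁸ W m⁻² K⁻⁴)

Flux at 0.351 AU: S = 1361/0.351² = 1.10×10⁴ W m⁻².
From T_eq⁴ = S(1−A)/(4σ): 1−A = 4σT_eq⁴/S.
1−A = 4 × 5.67×10⁻⁸ × (381)⁴ / 1.10×10⁴ = 0.433.

A ≈ 0.57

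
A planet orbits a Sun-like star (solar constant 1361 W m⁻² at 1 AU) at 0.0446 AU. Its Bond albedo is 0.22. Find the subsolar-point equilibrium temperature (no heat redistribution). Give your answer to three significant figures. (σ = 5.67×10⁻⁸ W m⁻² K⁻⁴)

T_ss ≈ 1750 K

Flux at 0.0446 AU: S = 1361/0.0446² = 6.84×10⁵ W m⁻².
At the subsolar point the surface absorbs S(1−A) and emits σT⁴ per unit area — no factor of 4, since only the local patch is in balance.
T = [6.84×10⁵ × 0.78 / 5.67×10⁻⁸]^(1/4) = (9.41×10¹²)^(1/4) = 1750 K.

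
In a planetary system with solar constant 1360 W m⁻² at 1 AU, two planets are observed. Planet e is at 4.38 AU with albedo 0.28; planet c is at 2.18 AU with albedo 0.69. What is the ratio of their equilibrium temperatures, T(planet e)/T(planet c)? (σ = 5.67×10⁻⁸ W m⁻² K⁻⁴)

T₁/T₂ ≈ 0.871

T_eq = [S₀(1−A)/(4σd²)]^(1/4), so T ∝ (1−A)^(1/4) / √d.
T₁ = [1360×0.72/(4×5.67×10⁻⁸×4.38²)]^(1/4) = 122.48 K.
T₂ = [1360×0.31/(4×5.67×10⁻⁸×2.18²)]^(1/4) = 140.63 K.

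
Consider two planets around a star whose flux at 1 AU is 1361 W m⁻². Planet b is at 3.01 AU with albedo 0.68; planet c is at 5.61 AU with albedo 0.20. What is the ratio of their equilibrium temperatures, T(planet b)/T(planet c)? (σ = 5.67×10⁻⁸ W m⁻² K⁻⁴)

T₁/T₂ ≈ 1.086

T_eq = [S₀(1−A)/(4σd²)]^(1/4), so T ∝ (1−A)^(1/4) / √d.
T₁ = [1361×0.32/(4×5.67×10⁻⁸×3.01²)]^(1/4) = 120.66 K.
T₂ = [1361×0.80/(4×5.67×10⁻⁸×5.61²)]^(1/4) = 111.13 K.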